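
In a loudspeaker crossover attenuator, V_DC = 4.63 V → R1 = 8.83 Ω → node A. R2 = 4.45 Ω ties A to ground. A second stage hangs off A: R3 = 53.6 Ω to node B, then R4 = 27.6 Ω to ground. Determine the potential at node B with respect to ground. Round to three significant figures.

V_B ≈ 0.509 V

Looking into the second stage from A: R3 + R4 = 81.20 Ω appears in parallel with R2.
Effective lower resistance at A: R2 ‖ 81.20 = 4.219 Ω.
V_A = 4.63 × 4.219/(8.83 + 4.219) = 1.497 V.
Then the unloaded second divider: V_B = V_A × R4/(R3+R4) = 1.497 × 0.3399 = 0.5088 V.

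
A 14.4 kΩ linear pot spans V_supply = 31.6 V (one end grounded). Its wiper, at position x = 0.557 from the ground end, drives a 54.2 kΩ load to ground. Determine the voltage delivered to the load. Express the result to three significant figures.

V_out ≈ 16.5 V

The pot divides into 6.379 kΩ above the wiper and 8.021 kΩ below.
R_L loads the lower segment: effective lower R = 6.987 kΩ.
Loaded-divider output: V_out = 31.6 × 0.5227 = 16.52 V.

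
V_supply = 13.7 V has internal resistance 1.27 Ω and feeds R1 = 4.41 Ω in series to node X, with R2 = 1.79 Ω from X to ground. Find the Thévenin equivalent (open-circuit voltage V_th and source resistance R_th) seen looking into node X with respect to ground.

R1' = 1.27 + 4.41 = 5.680 Ω (source resistance + R1).
V_th is the unloaded tap voltage: V_supply · R2/(R1'+R2) = 13.7 × 0.2396 = 3.283 V.
With V_supply suppressed (replaced by a short), R_th = R1' ‖ R2 = (5.680 × 1.79)/(5.680 + 1.79) = 1.361 Ω.

V_th ≈ 3.28 V, R_th ≈ 1.36 Ω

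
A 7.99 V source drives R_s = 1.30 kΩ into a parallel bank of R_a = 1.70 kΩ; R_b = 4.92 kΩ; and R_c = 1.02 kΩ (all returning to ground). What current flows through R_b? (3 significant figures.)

I ≈ 0.492 mA

Equivalent of the parallel group: R_p = 0.5644 kΩ.
V_A = 7.99 × 0.5644/1.864 = 2.419 V.
I(R_b) = V_A / R_b = 2.419/4.92 = 0.4916 mA.
(Check via current divider: I_total = 4.286 mA; share G_k/ΣG = 0.1147 → same result.)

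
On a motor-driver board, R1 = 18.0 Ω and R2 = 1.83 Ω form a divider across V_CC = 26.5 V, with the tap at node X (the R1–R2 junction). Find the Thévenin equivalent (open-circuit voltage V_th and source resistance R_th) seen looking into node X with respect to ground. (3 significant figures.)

V_th ≈ 2.45 V, R_th ≈ 1.66 Ω

With X open, the divider is unloaded: V_th = 26.5 × 1.83/19.83 = 2.446 V.
Zeroing V_CC shorts the top of R1 to ground, so R_th = R1 ‖ R2 = 1.661 Ω.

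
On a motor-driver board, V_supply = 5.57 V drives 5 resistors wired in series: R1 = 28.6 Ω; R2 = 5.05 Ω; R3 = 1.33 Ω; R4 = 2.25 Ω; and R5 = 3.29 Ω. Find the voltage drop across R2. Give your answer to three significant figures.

V ≈ 0.694 V

ΣR = 28.6 + 5.05 + 1.33 + 2.25 + 3.29 = 40.52 Ω.
V = V_supply · R/ΣR = 5.57 × 0.1246 = 0.6942 V.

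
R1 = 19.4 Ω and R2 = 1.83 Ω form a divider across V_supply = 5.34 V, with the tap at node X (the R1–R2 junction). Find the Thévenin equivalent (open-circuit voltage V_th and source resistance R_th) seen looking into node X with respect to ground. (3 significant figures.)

V_th ≈ 0.460 V, R_th ≈ 1.67 Ω

Open-circuit (no load on X): V_th = V_supply · R2/(R1 + R2) = 5.34 × 1.83/(19.40 + 1.83) = 0.4603 V.
With V_supply suppressed (replaced by a short), R_th = R1 ‖ R2 = (19.40 × 1.83)/(19.40 + 1.83) = 1.672 Ω.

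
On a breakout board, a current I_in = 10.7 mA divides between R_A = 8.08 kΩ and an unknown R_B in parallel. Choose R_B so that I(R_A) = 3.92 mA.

The fraction through R_A equals R_B/(R_A+R_B).
3.92/10.7 = R_B/(R_A + R_B) → R_B = R_A · (0.3664)/(1 − 0.3664) = 8.08 × 0.5782 = 4.672 kΩ.

R_B ≈ 4.67 kΩ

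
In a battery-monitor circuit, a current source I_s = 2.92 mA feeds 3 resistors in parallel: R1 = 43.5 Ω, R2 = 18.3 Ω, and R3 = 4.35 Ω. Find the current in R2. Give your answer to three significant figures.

I ≈ 0.519 mA

ΣG = 1/43.5 + 1/18.3 + 1/4.35 = 0.3075.
By the current-divider rule, I = I_s · G_k/ΣG = 2.92 × 0.1777 = 0.5189 mA.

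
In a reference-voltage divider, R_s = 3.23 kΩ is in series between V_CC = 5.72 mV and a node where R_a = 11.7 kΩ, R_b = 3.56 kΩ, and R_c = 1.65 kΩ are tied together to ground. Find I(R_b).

I ≈ 0.388 µA

Parallel bank: R_p = 1/(1/11.7 + 1/3.56 + 1/1.65) = 1.028 kΩ.
V_A = 5.72 × 1.028/4.258 = 1.381 mV.
Branch current I = V_A/R_b = 1.381/3.56 = 0.3880 µA.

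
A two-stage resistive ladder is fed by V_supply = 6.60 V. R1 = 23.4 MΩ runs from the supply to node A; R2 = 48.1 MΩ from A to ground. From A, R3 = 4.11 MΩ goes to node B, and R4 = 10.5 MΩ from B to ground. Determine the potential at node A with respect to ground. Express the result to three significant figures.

V_A ≈ 2.14 V

The second stage (R3 + R4 = 14.61 MΩ) loads node A in parallel with R2.
R2 ‖ (R3+R4) = 11.21 MΩ.
V_A = 6.60 × 11.21/(23.4 + 11.21) = 2.137 V.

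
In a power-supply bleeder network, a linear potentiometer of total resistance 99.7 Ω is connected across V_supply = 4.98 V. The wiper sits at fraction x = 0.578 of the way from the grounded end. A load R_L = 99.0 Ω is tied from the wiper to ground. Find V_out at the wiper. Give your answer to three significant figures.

V_out ≈ 2.31 V

Lower segment x·R_p = 57.63 Ω; upper segment (1−x)·R_p = 42.07 Ω.
(x·R_p) ‖ R_L = 36.42 Ω.
Then V_out = V_supply · 36.42/(42.07 + 36.42) = 2.311 V.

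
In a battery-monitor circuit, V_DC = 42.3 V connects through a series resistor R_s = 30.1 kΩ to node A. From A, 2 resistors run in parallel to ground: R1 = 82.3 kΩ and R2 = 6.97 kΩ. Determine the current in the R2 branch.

I ≈ 1.07 mA

Equivalent of the parallel group: R_p = 6.426 kΩ.
V_A = 42.3 × 6.426/36.53 = 7.442 V.
I(R2) = V_A / R2 = 7.442/6.97 = 1.068 mA.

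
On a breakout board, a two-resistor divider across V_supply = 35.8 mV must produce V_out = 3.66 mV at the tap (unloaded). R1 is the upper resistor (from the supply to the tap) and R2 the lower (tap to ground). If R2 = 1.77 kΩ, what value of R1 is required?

Required fraction k = V_out/V_supply = 0.1022.
So R1 = R2 · (V_supply/V_out − 1) = 1.77 × (35.8/3.66 − 1) = 1.77 × 8.781 = 15.54 kΩ.

R1 ≈ 15.5 kΩ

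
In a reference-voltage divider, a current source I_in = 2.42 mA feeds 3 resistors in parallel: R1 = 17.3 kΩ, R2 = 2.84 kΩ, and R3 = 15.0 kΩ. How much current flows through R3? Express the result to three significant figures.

I ≈ 0.339 mA

Conductances: ΣG = 1/17.3 + 1/2.84 + 1/15.0 = 0.4766 (1/kΩ).
By the current-divider rule, I = I_in · G_k/ΣG = 2.42 × 0.1399 = 0.3385 mA.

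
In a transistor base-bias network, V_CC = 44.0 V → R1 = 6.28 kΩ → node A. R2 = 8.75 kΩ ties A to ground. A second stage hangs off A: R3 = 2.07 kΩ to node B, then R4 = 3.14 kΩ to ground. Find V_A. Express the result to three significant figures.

V_A ≈ 15.1 V

Node A sees R2 in parallel with the series input of stage 2, R3 + R4 = 5.210 kΩ.
Effective lower resistance at A: R2 ‖ 5.210 = 3.266 kΩ.
So V_A = 44.0 × 0.3421 = 15.05 V.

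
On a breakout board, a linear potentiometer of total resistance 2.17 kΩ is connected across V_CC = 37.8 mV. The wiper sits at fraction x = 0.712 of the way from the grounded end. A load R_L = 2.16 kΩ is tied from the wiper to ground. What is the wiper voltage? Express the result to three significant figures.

The pot divides into 0.6250 kΩ above the wiper and 1.545 kΩ below.
R_L loads the lower segment: effective lower R = 0.9007 kΩ.
Then V_out = V_CC · 0.9007/(0.6250 + 0.9007) = 22.32 mV.
(Unloaded: V_out = x·V_CC = 26.9 mV.)

V_out ≈ 22.3 mV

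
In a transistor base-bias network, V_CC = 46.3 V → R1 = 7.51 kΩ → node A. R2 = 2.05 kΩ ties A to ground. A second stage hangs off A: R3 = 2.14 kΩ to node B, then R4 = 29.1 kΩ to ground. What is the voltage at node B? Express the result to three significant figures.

V_B ≈ 8.79 V

The second stage (R3 + R4 = 31.24 kΩ) loads node A in parallel with R2.
R2 ‖ (R3+R4) = 1.924 kΩ.
First divider: V_A = V_CC · 1.924/(7.51 + 1.924) = 9.442 V.
Then the unloaded second divider: V_B = V_A × R4/(R3+R4) = 9.442 × 0.9315 = 8.795 V.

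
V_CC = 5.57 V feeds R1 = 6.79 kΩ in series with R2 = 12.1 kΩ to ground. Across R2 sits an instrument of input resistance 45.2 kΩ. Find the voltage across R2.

The load sits in parallel with R2, giving an effective lower resistance R2' = R2·R_L/(R2+R_L) = 9.545 kΩ.
Now apply the divider: V_out = 5.57 × 0.5843 = 3.255 V.
(Unloaded it would be 3.57 V; the load pulls it down.)

V_out ≈ 3.25 V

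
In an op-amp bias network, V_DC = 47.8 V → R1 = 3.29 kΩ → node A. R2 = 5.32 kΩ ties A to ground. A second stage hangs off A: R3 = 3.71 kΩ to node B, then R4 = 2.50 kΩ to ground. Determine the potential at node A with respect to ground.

Looking into the second stage from A: R3 + R4 = 6.210 kΩ appears in parallel with R2.
Effective lower resistance at A: R2 ‖ 6.210 = 2.865 kΩ.
V_A = 47.8 × 2.865/(3.29 + 2.865) = 22.25 V.

V_A ≈ 22.3 V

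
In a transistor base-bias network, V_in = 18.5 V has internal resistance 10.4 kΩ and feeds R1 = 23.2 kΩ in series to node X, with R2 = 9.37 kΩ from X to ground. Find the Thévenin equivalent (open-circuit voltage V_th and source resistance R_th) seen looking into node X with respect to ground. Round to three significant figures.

V_th ≈ 4.03 V, R_th ≈ 7.33 kΩ

R1' = 10.4 + 23.2 = 33.60 kΩ (source resistance + R1).
Open-circuit (no load on X): V_th = V_in · R2/(R1' + R2) = 18.5 × 9.37/(33.60 + 9.37) = 4.034 V.
With V_in suppressed (replaced by a short), R_th = R1' ‖ R2 = (33.60 × 9.37)/(33.60 + 9.37) = 7.327 kΩ.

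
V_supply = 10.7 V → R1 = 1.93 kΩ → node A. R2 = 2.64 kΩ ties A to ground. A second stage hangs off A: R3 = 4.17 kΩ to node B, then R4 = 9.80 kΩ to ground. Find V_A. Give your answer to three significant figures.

Looking into the second stage from A: R3 + R4 = 13.97 kΩ appears in parallel with R2.
Effective lower resistance at A: R2 ‖ 13.97 = 2.220 kΩ.
V_A = 10.7 × 2.220/(1.93 + 2.220) = 5.724 V.

V_A ≈ 5.72 V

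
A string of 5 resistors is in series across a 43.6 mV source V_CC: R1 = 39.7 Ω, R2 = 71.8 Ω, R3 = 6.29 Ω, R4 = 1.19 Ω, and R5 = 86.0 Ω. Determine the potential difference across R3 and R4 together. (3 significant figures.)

Total series resistance ΣR = 39.7 + 71.8 + 6.29 + 1.19 + 86.0 = 205.0 Ω.
R_{R3..R4} = 6.29 + 1.19 = 7.480 Ω.
By the voltage-divider rule, V = 43.6 × 7.480/205.0 = 1.591 mV.

V ≈ 1.59 mV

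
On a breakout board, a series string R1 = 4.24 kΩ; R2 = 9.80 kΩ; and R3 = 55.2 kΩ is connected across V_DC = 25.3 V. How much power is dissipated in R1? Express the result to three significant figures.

ΣR = 69.24 kΩ → I = 25.3/69.24 = 0.3654 mA.
P = I²R = 0.1335 × 4.24 = 0.5661 mW.

P ≈ 0.566 mW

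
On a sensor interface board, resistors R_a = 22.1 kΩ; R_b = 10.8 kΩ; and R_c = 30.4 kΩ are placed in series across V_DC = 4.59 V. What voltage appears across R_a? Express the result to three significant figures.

V ≈ 1.60 V

Series total: ΣR = 22.1 + 10.8 + 30.4 = 63.30 kΩ.
By the voltage-divider rule, V = 4.59 × 22.10/63.30 = 1.603 V.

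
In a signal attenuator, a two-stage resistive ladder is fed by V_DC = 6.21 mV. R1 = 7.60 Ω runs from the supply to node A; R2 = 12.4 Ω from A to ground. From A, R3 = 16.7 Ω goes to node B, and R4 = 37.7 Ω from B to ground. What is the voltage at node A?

Looking into the second stage from A: R3 + R4 = 54.40 Ω appears in parallel with R2.
R2 ‖ (R3+R4) = 10.10 Ω.
First divider: V_A = V_DC · 10.10/(7.60 + 10.10) = 3.543 mV.

V_A ≈ 3.54 mV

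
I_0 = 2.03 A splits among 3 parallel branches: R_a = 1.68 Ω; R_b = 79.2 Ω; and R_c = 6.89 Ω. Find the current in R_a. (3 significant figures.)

I ≈ 1.60 A

ΣG = 1/1.68 + 1/79.2 + 1/6.89 = 0.7530.
Current divider: I(R_a) = I_0 · G_k/ΣG = 2.03 × (0.5952/0.7530) = 2.03 × 0.7905 = 1.605 A.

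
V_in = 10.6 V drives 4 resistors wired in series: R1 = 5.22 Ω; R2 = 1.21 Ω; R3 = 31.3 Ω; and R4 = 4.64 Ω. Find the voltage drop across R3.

V ≈ 7.83 V

ΣR = 5.22 + 1.21 + 31.3 + 4.64 = 42.37 Ω.
By the voltage-divider rule, V = 10.6 × 31.30/42.37 = 7.831 V.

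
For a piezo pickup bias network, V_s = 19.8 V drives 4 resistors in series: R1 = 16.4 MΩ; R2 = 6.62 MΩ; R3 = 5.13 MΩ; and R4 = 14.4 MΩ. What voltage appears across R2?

V ≈ 3.08 V

ΣR = 16.4 + 6.62 + 5.13 + 14.4 = 42.55 MΩ.
V = V_s · R/ΣR = 19.8 × 0.1556 = 3.081 V.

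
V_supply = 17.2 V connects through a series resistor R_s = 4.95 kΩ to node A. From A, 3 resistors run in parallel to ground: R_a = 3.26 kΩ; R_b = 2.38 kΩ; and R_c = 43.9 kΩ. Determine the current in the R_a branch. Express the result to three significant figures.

I ≈ 1.12 mA

Equivalent of the parallel group: R_p = 1.334 kΩ.
Node voltage V_A = V_supply · R_p/(R_s + R_p) = 17.2 × 0.2123 = 3.651 V.
Branch current I = V_A/R_a = 3.651/3.26 = 1.120 mA.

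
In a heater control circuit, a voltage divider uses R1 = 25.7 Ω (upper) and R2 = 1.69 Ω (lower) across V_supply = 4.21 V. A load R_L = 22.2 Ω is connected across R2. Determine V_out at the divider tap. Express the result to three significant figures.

First combine the lower leg with the load: R2 ‖ R_L = 1.570 Ω.
Voltage divider with the loaded lower leg: V_out = 4.21 × 1.570/(25.7 + 1.570) = 4.21 × 0.05759 = 0.2424 V.

V_out ≈ 0.242 V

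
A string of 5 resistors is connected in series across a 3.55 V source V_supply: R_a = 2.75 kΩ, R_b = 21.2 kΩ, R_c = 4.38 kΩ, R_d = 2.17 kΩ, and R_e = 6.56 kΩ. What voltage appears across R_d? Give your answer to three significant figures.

ΣR = 2.75 + 21.2 + 4.38 + 2.17 + 6.56 = 37.06 kΩ.
V = V_supply · R/ΣR = 3.55 × 0.05855 = 0.2079 V.

V ≈ 0.208 V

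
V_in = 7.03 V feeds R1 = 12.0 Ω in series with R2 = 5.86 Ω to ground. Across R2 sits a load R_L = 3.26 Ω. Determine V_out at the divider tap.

R2 ‖ R_L = (5.86 × 3.26)/(5.86 + 3.26) = 2.095 Ω.
Voltage divider with the loaded lower leg: V_out = 7.03 × 2.095/(12.0 + 2.095) = 7.03 × 0.1486 = 1.045 V.

V_out ≈ 1.04 V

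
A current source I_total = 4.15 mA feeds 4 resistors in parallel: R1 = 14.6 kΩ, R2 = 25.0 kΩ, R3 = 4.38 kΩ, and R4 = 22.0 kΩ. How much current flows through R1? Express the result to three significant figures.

ΣG = 1/14.6 + 1/25.0 + 1/4.38 + 1/22.0 = 0.3823.
By the current-divider rule, I = I_total · G_k/ΣG = 4.15 × 0.1792 = 0.7436 mA.

I ≈ 0.744 mA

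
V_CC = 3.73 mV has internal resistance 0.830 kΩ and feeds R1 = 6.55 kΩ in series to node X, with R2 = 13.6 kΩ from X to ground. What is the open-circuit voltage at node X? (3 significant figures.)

V_th ≈ 2.42 mV

R1' = 0.830 + 6.55 = 7.380 kΩ (source resistance + R1).
V_th is the unloaded tap voltage: V_CC · R2/(R1'+R2) = 3.73 × 0.6482 = 2.418 mV.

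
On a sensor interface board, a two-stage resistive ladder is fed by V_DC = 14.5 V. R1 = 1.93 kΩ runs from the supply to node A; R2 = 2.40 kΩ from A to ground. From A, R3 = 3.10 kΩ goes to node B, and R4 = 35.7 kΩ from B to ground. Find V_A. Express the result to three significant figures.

V_A ≈ 7.82 V

Looking into the second stage from A: R3 + R4 = 38.80 kΩ appears in parallel with R2.
R2 ‖ (R3+R4) = 2.260 kΩ.
V_A = 14.5 × 2.260/(1.93 + 2.260) = 7.821 V.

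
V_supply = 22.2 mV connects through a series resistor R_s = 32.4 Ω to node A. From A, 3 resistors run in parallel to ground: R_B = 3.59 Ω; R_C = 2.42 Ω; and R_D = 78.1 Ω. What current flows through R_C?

Equivalent of the parallel group: R_p = 1.419 Ω.
V_A by voltage divider: V_A = 22.2 × 1.419/(32.4 + 1.419) = 0.9317 mV.
Branch current I = V_A/R_C = 0.9317/2.42 = 0.3850 mA.

I ≈ 0.385 mA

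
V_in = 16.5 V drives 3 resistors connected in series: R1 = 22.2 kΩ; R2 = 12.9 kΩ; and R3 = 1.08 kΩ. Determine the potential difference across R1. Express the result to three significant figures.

Total series resistance ΣR = 22.2 + 12.9 + 1.08 = 36.18 kΩ.
By the voltage-divider rule, V = 16.5 × 22.20/36.18 = 10.12 V.

V ≈ 10.1 V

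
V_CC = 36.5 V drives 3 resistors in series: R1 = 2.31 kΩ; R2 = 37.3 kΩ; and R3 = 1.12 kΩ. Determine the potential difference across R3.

V ≈ 1.00 V

ΣR = 2.31 + 37.3 + 1.12 = 40.73 kΩ.
V = V_CC · R/ΣR = 36.5 × 0.02750 = 1.004 V.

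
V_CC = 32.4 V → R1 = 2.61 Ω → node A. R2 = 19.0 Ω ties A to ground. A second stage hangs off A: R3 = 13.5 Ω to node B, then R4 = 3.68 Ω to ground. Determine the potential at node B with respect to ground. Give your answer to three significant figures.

V_B ≈ 5.38 V

The second stage (R3 + R4 = 17.18 Ω) loads node A in parallel with R2.
Effective lower resistance at A: R2 ‖ 17.18 = 9.022 Ω.
First divider: V_A = V_CC · 9.022/(2.61 + 9.022) = 25.13 V.
Stage 2 is unloaded, so V_B = V_A · R4/(R3+R4) = 25.13 × 3.68/17.18 = 5.383 V.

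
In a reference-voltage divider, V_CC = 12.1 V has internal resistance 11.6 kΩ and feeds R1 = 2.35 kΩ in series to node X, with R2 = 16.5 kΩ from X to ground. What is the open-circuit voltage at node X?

R1' = 11.6 + 2.35 = 13.95 kΩ (source resistance + R1).
With X open, the divider is unloaded: V_th = 12.1 × 16.5/30.45 = 6.557 V.

V_th ≈ 6.56 V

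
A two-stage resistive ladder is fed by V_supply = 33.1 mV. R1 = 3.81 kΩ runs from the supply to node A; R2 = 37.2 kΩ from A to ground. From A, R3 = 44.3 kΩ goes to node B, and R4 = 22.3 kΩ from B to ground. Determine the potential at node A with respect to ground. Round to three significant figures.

V_A ≈ 28.5 mV

Node A sees R2 in parallel with the series input of stage 2, R3 + R4 = 66.60 kΩ.
Effective lower resistance at A: R2 ‖ 66.60 = 23.87 kΩ.
First divider: V_A = V_supply · 23.87/(3.81 + 23.87) = 28.54 mV.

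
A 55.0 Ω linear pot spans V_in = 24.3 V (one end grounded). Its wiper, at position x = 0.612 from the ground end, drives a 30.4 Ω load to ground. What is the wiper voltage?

V_out ≈ 10.4 V

The pot divides into 21.34 Ω above the wiper and 33.66 Ω below.
R_L loads the lower segment: effective lower R = 15.97 Ω.
Then V_out = V_in · 15.97/(21.34 + 15.97) = 10.40 V.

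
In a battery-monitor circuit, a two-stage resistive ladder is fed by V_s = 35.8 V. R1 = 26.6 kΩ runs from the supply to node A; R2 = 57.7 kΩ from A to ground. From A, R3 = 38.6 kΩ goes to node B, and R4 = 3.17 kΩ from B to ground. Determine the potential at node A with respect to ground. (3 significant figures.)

V_A ≈ 17.1 V

Looking into the second stage from A: R3 + R4 = 41.77 kΩ appears in parallel with R2.
R2 ‖ (R3+R4) = 24.23 kΩ.
So V_A = 35.8 × 0.4767 = 17.07 V.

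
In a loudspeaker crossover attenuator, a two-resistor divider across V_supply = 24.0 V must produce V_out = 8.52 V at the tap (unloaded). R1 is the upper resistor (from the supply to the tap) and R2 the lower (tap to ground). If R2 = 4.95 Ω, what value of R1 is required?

R1 ≈ 8.99 Ω

The divider ratio is R2/(R1+R2) = 8.52/24.0 = 0.3550.
R1 = R2·(1/k − 1) = 4.95 × 1.817 = 8.994 Ω.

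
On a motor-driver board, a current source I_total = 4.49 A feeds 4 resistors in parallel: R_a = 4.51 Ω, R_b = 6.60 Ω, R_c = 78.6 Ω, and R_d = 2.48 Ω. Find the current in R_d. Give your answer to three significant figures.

ΣG = 1/4.51 + 1/6.60 + 1/78.6 + 1/2.48 = 0.7892.
R_d takes the fraction G_k/ΣG = 0.4032/0.7892 = 0.5109, so I = 4.49 × 0.5109 = 2.294 A.

I ≈ 2.29 A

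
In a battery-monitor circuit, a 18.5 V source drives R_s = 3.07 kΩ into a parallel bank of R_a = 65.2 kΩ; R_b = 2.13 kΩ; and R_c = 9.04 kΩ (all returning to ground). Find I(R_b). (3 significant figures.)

Parallel bank: R_p = 1/(1/65.2 + 1/2.13 + 1/9.04) = 1.679 kΩ.
Node voltage V_A = V_in · R_p/(R_s + R_p) = 18.5 × 0.3536 = 6.542 V.
I(R_b) = V_A / R_b = 6.542/2.13 = 3.071 mA.

I ≈ 3.07 mA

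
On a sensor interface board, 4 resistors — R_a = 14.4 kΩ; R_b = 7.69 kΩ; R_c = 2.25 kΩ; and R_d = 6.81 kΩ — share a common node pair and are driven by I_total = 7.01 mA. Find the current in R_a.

ΣG = 1/14.4 + 1/7.69 + 1/2.25 + 1/6.81 = 0.7908.
Current divider: I(R_a) = I_total · G_k/ΣG = 7.01 × (0.06944/0.7908) = 7.01 × 0.08782 = 0.6156 mA.

I ≈ 0.616 mA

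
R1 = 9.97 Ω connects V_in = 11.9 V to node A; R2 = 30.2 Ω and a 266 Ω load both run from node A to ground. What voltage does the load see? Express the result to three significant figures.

V_out ≈ 8.70 V

First combine the lower leg with the load: R2 ‖ R_L = 27.12 Ω.
Now apply the divider: V_out = 11.9 × 0.7312 = 8.701 V.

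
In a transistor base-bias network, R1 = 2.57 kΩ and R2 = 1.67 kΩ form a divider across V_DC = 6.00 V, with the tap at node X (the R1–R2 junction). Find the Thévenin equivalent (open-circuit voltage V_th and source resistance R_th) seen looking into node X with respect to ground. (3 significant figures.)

V_th ≈ 2.36 V, R_th ≈ 1.01 kΩ

V_th is the unloaded tap voltage: V_DC · R2/(R1+R2) = 6.00 × 0.3939 = 2.363 V.
With V_DC suppressed (replaced by a short), R_th = R1 ‖ R2 = (2.570 × 1.67)/(2.570 + 1.67) = 1.012 kΩ.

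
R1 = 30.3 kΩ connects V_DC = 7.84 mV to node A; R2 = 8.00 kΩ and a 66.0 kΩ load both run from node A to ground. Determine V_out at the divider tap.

V_out ≈ 1.49 mV

R2 ‖ R_L = (8.00 × 66.0)/(8.00 + 66.0) = 7.135 kΩ.
Voltage divider with the loaded lower leg: V_out = 7.84 × 7.135/(30.3 + 7.135) = 7.84 × 0.1906 = 1.494 mV.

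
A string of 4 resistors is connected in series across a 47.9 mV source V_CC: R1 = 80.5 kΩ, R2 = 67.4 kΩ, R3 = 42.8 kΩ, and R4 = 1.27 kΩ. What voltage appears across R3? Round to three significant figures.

V ≈ 10.7 mV

Total series resistance ΣR = 80.5 + 67.4 + 42.8 + 1.27 = 192.0 kΩ.
Voltage divider: V = V_CC · (42.80 / 192.0) = 47.9 × 0.2230 = 10.68 mV.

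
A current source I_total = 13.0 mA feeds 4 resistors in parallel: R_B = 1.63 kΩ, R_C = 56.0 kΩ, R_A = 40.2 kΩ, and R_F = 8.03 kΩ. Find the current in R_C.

ΣG = 1/1.63 + 1/56.0 + 1/40.2 + 1/8.03 = 0.7808.
R_C takes the fraction G_k/ΣG = 0.01786/0.7808 = 0.02287, so I = 13.0 × 0.02287 = 0.2973 mA.

I ≈ 0.297 mA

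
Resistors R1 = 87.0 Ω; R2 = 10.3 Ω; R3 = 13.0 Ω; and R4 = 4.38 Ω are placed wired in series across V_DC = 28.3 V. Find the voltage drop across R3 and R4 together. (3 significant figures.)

V ≈ 4.29 V

Series total: ΣR = 87.0 + 10.3 + 13.0 + 4.38 = 114.7 Ω.
R_{R3..R4} = 13.0 + 4.38 = 17.38 Ω.
Voltage divider: V = V_DC · (17.38 / 114.7) = 28.3 × 0.1516 = 4.289 V.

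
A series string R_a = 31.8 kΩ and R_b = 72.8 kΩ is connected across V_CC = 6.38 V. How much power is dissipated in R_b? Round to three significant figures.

The common current is I = 6.38/104.6 = 0.06099 mA.
P(R_b) = I²·R_b = (0.06099)² × 72.8 = 0.2708 mW.

P ≈ 0.271 mW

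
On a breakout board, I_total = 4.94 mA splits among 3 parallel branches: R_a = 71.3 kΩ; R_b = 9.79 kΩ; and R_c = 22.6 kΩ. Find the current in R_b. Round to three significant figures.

I ≈ 3.15 mA

Total conductance ΣG = 1/71.3 + 1/9.79 + 1/22.6 = 0.1604 (units of 1/kΩ).
By the current-divider rule, I = I_total · G_k/ΣG = 4.94 × 0.6367 = 3.146 mA.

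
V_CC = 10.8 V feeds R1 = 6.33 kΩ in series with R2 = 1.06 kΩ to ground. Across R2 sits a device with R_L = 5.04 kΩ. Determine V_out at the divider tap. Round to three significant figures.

V_out ≈ 1.31 V

The load sits in parallel with R2, giving an effective lower resistance R2' = R2·R_L/(R2+R_L) = 0.8758 kΩ.
Voltage divider with the loaded lower leg: V_out = 10.8 × 0.8758/(6.33 + 0.8758) = 10.8 × 0.1215 = 1.313 V.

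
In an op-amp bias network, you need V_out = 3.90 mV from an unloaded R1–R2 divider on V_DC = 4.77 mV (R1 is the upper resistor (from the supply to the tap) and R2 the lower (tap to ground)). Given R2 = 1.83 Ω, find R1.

Required fraction k = V_out/V_DC = 0.8176.
So R1 = R2 · (V_DC/V_out − 1) = 1.83 × (4.77/3.90 − 1) = 1.83 × 0.2231 = 0.4082 Ω.

R1 ≈ 0.408 Ω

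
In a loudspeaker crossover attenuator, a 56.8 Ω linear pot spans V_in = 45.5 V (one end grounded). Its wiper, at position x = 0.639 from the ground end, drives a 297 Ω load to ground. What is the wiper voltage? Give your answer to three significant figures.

Split the track: R_lower = x·R_p = 36.30 Ω, R_upper = (1−x)·R_p = 20.50 Ω.
R_L loads the lower segment: effective lower R = 32.34 Ω.
Then V_out = V_in · 32.34/(20.50 + 32.34) = 27.85 V.
(Unloaded: V_out = x·V_in = 29.1 V.)

V_out ≈ 27.8 V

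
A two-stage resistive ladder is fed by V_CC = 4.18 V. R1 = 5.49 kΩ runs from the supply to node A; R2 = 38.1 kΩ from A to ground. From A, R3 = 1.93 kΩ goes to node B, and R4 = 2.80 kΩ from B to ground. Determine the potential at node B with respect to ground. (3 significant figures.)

V_B ≈ 1.07 V

Node A sees R2 in parallel with the series input of stage 2, R3 + R4 = 4.730 kΩ.
R2 ‖ (R3+R4) = 4.208 kΩ.
First divider: V_A = V_CC · 4.208/(5.49 + 4.208) = 1.814 V.
Stage 2 is unloaded, so V_B = V_A · R4/(R3+R4) = 1.814 × 2.80/4.730 = 1.074 V.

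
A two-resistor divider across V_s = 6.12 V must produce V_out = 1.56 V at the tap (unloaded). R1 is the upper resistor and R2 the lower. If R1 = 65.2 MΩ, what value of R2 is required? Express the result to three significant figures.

R2 ≈ 22.3 MΩ

V_out/V_s = R2/(R1+R2) = 0.2549.
R2 = R1 · 0.2549/(1 − 0.2549) = 22.31 MΩ.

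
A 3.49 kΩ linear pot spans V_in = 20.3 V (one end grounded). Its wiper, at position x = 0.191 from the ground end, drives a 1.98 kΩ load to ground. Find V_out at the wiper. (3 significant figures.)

V_out ≈ 3.05 V

Lower segment x·R_p = 0.6666 kΩ; upper segment (1−x)·R_p = 2.823 kΩ.
(x·R_p) ‖ R_L = 0.4987 kΩ.
Then V_out = V_in · 0.4987/(2.823 + 0.4987) = 3.047 V.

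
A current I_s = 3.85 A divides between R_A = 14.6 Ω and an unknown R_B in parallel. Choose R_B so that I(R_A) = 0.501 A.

In a two-way split, I_A/I_s = R_B/(R_A + R_B).
With f = 0.1301, R_B = R_A · f/(1−f) = 14.6 × 0.1496 = 2.184 Ω.

R_B ≈ 2.18 Ω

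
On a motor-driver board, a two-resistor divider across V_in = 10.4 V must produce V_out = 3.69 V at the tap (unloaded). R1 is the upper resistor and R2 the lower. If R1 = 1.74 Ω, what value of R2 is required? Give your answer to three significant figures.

R2 ≈ 0.957 Ω

The divider ratio is R2/(R1+R2) = 3.69/10.4 = 0.3548.
R2 = R1 · 0.3548/(1 − 0.3548) = 0.9569 Ω.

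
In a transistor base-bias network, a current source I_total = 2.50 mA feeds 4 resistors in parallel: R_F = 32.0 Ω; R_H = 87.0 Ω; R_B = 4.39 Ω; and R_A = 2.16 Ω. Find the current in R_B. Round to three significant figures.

ΣG = 1/32.0 + 1/87.0 + 1/4.39 + 1/2.16 = 0.7335.
By the current-divider rule, I = I_total · G_k/ΣG = 2.50 × 0.3106 = 0.7764 mA.

I ≈ 0.776 mA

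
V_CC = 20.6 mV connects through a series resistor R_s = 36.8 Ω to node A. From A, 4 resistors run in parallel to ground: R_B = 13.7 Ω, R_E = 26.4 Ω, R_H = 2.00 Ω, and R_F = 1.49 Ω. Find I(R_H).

Parallel bank: R_p = 1/(1/13.7 + 1/26.4 + 1/2.00 + 1/1.49) = 0.7800 Ω.
V_A = 20.6 × 0.7800/37.58 = 0.4276 mV.
Branch current I = V_A/R_H = 0.4276/2.00 = 0.2138 mA.
(Check via current divider: I_total = 0.5482 mA; share G_k/ΣG = 0.3900 → same result.)

I ≈ 0.214 mA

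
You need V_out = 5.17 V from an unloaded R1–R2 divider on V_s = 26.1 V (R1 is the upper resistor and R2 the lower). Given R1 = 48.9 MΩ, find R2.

Required fraction k = V_out/V_s = 0.1981.
R2 = R1 · 0.1981/(1 − 0.1981) = 12.08 MΩ.

R2 ≈ 12.1 MΩ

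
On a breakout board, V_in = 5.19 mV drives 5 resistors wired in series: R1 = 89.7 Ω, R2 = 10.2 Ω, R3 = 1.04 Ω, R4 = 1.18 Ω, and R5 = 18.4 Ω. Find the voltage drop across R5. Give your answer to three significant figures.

V ≈ 0.792 mV

Series total: ΣR = 89.7 + 10.2 + 1.04 + 1.18 + 18.4 = 120.5 Ω.
V = V_in · R/ΣR = 5.19 × 0.1527 = 0.7924 mV.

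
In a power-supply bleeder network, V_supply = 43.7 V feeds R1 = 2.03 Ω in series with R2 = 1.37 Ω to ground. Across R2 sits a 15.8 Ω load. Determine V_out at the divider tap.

V_out ≈ 16.7 V

First combine the lower leg with the load: R2 ‖ R_L = 1.261 Ω.
Then V_out = V_supply · R2'/(R1 + R2') = 43.7 × 1.261/3.291 = 16.74 V.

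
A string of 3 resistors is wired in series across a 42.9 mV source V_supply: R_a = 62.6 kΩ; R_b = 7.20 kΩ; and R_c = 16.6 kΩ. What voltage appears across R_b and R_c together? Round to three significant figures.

ΣR = 62.6 + 7.20 + 16.6 = 86.40 kΩ.
R_{R_b..R_c} = 7.20 + 16.6 = 23.80 kΩ.
V = V_supply · R/ΣR = 42.9 × 0.2755 = 11.82 mV.

V ≈ 11.8 mV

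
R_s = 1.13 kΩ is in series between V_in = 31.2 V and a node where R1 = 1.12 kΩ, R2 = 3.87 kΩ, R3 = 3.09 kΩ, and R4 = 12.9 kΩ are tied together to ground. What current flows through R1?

Parallel bank: R_p = 1/(1/1.12 + 1/3.87 + 1/3.09 + 1/12.9) = 0.6442 kΩ.
V_A by voltage divider: V_A = 31.2 × 0.6442/(1.13 + 0.6442) = 11.33 V.
I(R1) = V_A / R1 = 11.33/1.12 = 10.11 mA.

I ≈ 10.1 mA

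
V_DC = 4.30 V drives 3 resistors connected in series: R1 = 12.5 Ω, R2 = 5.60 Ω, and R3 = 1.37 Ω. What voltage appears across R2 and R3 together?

Series total: ΣR = 12.5 + 5.60 + 1.37 = 19.47 Ω.
R_{R2..R3} = 5.60 + 1.37 = 6.970 Ω.
Voltage divider: V = V_DC · (6.970 / 19.47) = 4.30 × 0.3580 = 1.539 V.

V ≈ 1.54 V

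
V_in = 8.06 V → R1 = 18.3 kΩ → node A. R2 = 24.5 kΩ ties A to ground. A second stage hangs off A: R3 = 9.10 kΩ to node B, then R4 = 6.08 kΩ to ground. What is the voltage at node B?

V_B ≈ 1.09 V

Looking into the second stage from A: R3 + R4 = 15.18 kΩ appears in parallel with R2.
Effective lower resistance at A: R2 ‖ 15.18 = 9.373 kΩ.
First divider: V_A = V_in · 9.373/(18.3 + 9.373) = 2.730 V.
Stage 2 is unloaded, so V_B = V_A · R4/(R3+R4) = 2.730 × 6.08/15.18 = 1.093 V.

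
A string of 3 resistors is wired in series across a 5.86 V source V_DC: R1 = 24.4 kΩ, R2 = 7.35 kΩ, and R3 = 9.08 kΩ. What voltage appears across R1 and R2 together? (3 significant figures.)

Series total: ΣR = 24.4 + 7.35 + 9.08 = 40.83 kΩ.
R_{R1..R2} = 24.4 + 7.35 = 31.75 kΩ.
V = V_DC · R/ΣR = 5.86 × 0.7776 = 4.557 V.

V ≈ 4.56 V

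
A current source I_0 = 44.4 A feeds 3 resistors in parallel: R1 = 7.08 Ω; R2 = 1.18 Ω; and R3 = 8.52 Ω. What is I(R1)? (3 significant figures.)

I ≈ 5.67 A

ΣG = 1/7.08 + 1/1.18 + 1/8.52 = 1.106.
Current divider: I(R1) = I_0 · G_k/ΣG = 44.4 × (0.1412/1.106) = 44.4 × 0.1277 = 5.670 A.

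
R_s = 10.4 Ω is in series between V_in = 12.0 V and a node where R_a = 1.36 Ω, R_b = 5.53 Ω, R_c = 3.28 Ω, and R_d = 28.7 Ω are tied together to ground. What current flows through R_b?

I ≈ 0.154 A

Parallel bank: R_p = 1/(1/1.36 + 1/5.53 + 1/3.28 + 1/28.7) = 0.7963 Ω.
Node voltage V_A = V_in · R_p/(R_s + R_p) = 12.0 × 0.07112 = 0.8534 V.
Branch current I = V_A/R_b = 0.8534/5.53 = 0.1543 A.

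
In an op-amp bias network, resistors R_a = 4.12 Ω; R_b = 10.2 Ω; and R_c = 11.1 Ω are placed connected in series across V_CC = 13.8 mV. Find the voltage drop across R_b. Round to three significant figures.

V ≈ 5.54 mV

Series total: ΣR = 4.12 + 10.2 + 11.1 = 25.42 Ω.
By the voltage-divider rule, V = 13.8 × 10.20/25.42 = 5.537 mV.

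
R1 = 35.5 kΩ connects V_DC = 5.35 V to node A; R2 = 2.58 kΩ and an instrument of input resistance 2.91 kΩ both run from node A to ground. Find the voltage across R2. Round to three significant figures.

R2 ‖ R_L = (2.58 × 2.91)/(2.58 + 2.91) = 1.368 kΩ.
Voltage divider with the loaded lower leg: V_out = 5.35 × 1.368/(35.5 + 1.368) = 5.35 × 0.03709 = 0.1984 V.
(Unloaded it would be 0.362 V; the load pulls it down.)

V_out ≈ 0.198 V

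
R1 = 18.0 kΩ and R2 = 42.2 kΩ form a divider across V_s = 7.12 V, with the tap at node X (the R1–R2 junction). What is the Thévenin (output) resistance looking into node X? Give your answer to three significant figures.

Zeroing V_s shorts the top of R1 to ground, so R_th = R1 ‖ R2 = 12.62 kΩ.

R_th ≈ 12.6 kΩ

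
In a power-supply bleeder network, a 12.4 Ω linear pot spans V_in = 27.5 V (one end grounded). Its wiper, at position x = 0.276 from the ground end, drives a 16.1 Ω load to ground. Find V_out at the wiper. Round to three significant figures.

The pot divides into 8.978 Ω above the wiper and 3.422 Ω below.
R_L loads the lower segment: effective lower R = 2.822 Ω.
Then V_out = V_in · 2.822/(8.978 + 2.822) = 6.578 V.

V_out ≈ 6.58 V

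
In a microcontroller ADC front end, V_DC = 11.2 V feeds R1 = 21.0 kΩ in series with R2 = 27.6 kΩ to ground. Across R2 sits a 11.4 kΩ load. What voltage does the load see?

First combine the lower leg with the load: R2 ‖ R_L = 8.068 kΩ.
Voltage divider with the loaded lower leg: V_out = 11.2 × 8.068/(21.0 + 8.068) = 11.2 × 0.2775 = 3.109 V.
(Unloaded it would be 6.36 V; the load pulls it down.)

V_out ≈ 3.11 V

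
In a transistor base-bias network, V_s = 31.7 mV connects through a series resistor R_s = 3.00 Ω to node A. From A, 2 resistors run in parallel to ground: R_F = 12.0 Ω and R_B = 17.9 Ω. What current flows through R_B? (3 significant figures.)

I ≈ 1.25 mA

Equivalent of the parallel group: R_p = 7.184 Ω.
V_A = 31.7 × 7.184/10.18 = 22.36 mV.
Branch current I = V_A/R_B = 22.36/17.9 = 1.249 mA.
(Equivalently: I_total = 3.113 mA, then current-divider fraction G_k/ΣG = 0.4013.)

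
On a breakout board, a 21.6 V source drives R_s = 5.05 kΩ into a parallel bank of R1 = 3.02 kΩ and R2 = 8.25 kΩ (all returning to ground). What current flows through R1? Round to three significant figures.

Equivalent of the parallel group: R_p = 2.211 kΩ.
V_A = 21.6 × 2.211/7.261 = 6.577 V.
Branch current I = V_A/R1 = 6.577/3.02 = 2.178 mA.

I ≈ 2.18 mA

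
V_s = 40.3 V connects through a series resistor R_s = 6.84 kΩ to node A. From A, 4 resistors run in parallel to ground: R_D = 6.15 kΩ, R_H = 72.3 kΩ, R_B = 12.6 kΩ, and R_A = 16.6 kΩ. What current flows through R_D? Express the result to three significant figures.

I ≈ 2.07 mA

Combine the parallel branches: R_p = (1/6.15 + 1/72.3 + 1/12.6 + 1/16.6)⁻¹ = 3.164 kΩ.
V_A by voltage divider: V_A = 40.3 × 3.164/(6.84 + 3.164) = 12.75 V.
Branch current I = V_A/R_D = 12.75/6.15 = 2.073 mA.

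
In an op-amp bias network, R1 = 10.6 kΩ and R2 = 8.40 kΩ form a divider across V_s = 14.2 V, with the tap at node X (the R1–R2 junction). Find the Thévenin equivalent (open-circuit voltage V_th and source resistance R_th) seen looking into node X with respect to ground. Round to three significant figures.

Open-circuit (no load on X): V_th = V_s · R2/(R1 + R2) = 14.2 × 8.40/(10.60 + 8.40) = 6.278 V.
With V_s suppressed (replaced by a short), R_th = R1 ‖ R2 = (10.60 × 8.40)/(10.60 + 8.40) = 4.686 kΩ.

V_th ≈ 6.28 V, R_th ≈ 4.69 kΩ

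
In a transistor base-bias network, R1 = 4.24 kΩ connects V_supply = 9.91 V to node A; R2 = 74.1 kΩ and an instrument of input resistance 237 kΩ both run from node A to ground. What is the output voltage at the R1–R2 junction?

First combine the lower leg with the load: R2 ‖ R_L = 56.45 kΩ.
Voltage divider with the loaded lower leg: V_out = 9.91 × 56.45/(4.24 + 56.45) = 9.91 × 0.9301 = 9.218 V.

V_out ≈ 9.22 V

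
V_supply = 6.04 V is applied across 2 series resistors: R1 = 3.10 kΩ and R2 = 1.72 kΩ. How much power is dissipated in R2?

P ≈ 2.70 mW

ΣR = 4.820 kΩ → I = 6.04/4.820 = 1.253 mA.
V(R2) = I·R = 2.155 V; P = V·I = 2.155 × 1.253 = 2.701 mW.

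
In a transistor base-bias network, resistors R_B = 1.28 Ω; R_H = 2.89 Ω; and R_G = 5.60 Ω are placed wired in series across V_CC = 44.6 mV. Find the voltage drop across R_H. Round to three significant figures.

Total series resistance ΣR = 1.28 + 2.89 + 5.60 = 9.770 Ω.
By the voltage-divider rule, V = 44.6 × 2.890/9.770 = 13.19 mV.

V ≈ 13.2 mV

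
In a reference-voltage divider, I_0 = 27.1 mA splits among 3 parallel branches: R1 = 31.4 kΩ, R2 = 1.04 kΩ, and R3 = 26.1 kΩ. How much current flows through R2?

I ≈ 25.3 mA

Conductances: ΣG = 1/31.4 + 1/1.04 + 1/26.1 = 1.032 (1/kΩ).
Current divider: I(R2) = I_0 · G_k/ΣG = 27.1 × (0.9615/1.032) = 27.1 × 0.9320 = 25.26 mA.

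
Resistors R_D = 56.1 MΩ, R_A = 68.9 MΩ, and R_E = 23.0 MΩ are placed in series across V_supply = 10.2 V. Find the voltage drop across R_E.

Series total: ΣR = 56.1 + 68.9 + 23.0 = 148.0 MΩ.
V = V_supply · R/ΣR = 10.2 × 0.1554 = 1.585 V.

V ≈ 1.59 V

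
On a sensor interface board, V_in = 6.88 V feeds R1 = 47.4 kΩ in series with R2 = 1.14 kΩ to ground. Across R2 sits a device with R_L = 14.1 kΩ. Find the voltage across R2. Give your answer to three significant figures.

V_out ≈ 0.150 V

First combine the lower leg with the load: R2 ‖ R_L = 1.055 kΩ.
Then V_out = V_in · R2'/(R1 + R2') = 6.88 × 1.055/48.45 = 0.1498 V.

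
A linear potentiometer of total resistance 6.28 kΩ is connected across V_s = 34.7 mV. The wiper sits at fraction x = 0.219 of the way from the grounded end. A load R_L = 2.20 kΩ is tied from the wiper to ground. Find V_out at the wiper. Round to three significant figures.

V_out ≈ 5.11 mV

Split the track: R_lower = x·R_p = 1.375 kΩ, R_upper = (1−x)·R_p = 4.905 kΩ.
Lower segment in parallel with the load: 1.375 ‖ 2.20 = 0.8463 kΩ.
Loaded-divider output: V_out = 34.7 × 0.1472 = 5.106 mV.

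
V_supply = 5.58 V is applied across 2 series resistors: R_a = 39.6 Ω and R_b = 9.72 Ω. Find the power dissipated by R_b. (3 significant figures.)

ΣR = 49.32 Ω → I = 5.58/49.32 = 0.1131 A.
P = I²R = 0.01280 × 9.72 = 0.1244 W.

P ≈ 0.124 W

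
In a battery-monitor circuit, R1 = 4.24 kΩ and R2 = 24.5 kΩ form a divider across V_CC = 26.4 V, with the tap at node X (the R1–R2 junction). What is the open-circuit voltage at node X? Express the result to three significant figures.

V_th is the unloaded tap voltage: V_CC · R2/(R1+R2) = 26.4 × 0.8525 = 22.51 V.

V_th ≈ 22.5 V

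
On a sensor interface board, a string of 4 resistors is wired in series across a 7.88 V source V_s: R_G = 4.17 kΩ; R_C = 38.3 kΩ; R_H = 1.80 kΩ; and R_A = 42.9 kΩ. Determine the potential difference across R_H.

ΣR = 4.17 + 38.3 + 1.80 + 42.9 = 87.17 kΩ.
V = V_s · R/ΣR = 7.88 × 0.02065 = 0.1627 V.

V ≈ 0.163 V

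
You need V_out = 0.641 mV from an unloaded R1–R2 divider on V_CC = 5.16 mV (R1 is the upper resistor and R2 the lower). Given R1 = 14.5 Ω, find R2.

V_out/V_CC = R2/(R1+R2) = 0.1242.
So R2 = R1 · V_out/(V_CC − V_out) = 14.5 × 0.641/(5.16 − 0.641) = 14.5 × 0.1418 = 2.057 Ω.

R2 ≈ 2.06 Ω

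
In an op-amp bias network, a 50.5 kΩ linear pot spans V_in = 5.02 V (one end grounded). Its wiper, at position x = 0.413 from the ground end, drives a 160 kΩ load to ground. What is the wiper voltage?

Lower segment x·R_p = 20.86 kΩ; upper segment (1−x)·R_p = 29.64 kΩ.
R_L loads the lower segment: effective lower R = 18.45 kΩ.
Loaded-divider output: V_out = 5.02 × 0.3836 = 1.926 V.

V_out ≈ 1.93 V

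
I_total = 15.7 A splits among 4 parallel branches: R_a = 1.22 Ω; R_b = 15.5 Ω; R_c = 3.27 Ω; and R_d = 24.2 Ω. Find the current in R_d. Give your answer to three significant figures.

I ≈ 0.527 A

Conductances: ΣG = 1/1.22 + 1/15.5 + 1/3.27 + 1/24.2 = 1.231 (1/Ω).
R_d takes the fraction G_k/ΣG = 0.04132/1.231 = 0.03356, so I = 15.7 × 0.03356 = 0.5269 A.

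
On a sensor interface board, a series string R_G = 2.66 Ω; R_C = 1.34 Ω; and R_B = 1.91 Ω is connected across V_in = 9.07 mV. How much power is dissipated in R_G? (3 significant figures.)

The common current is I = 9.07/5.910 = 1.535 mA.
P(R_G) = I²·R_G = (1.535)² × 2.66 = 6.265 µW.

P ≈ 6.27 µW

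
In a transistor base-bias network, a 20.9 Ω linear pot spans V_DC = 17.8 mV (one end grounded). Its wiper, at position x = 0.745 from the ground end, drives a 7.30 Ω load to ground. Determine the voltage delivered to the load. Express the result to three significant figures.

V_out ≈ 8.59 mV

The pot divides into 5.329 Ω above the wiper and 15.57 Ω below.
Lower segment in parallel with the load: 15.57 ‖ 7.30 = 4.970 Ω.
Loaded-divider output: V_out = 17.8 × 0.4825 = 8.589 mV.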